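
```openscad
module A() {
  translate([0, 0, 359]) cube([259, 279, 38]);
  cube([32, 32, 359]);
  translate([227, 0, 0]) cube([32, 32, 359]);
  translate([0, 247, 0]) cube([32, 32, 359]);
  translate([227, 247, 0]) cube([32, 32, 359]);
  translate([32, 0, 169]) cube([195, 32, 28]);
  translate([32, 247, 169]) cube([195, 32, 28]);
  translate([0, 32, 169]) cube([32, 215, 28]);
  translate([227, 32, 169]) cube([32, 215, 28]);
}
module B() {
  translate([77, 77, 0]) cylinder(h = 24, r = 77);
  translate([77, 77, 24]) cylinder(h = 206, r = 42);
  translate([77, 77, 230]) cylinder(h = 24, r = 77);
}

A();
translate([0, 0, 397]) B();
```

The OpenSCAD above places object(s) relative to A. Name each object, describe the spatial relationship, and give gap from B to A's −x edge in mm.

The spool's min-x is at 0; the stool's min-x is 0; gap = 0 mm.

A is a stool. B is a spool. The spool is on top of the stool. The gap from the spool to the stool's −x edge is 0 mm.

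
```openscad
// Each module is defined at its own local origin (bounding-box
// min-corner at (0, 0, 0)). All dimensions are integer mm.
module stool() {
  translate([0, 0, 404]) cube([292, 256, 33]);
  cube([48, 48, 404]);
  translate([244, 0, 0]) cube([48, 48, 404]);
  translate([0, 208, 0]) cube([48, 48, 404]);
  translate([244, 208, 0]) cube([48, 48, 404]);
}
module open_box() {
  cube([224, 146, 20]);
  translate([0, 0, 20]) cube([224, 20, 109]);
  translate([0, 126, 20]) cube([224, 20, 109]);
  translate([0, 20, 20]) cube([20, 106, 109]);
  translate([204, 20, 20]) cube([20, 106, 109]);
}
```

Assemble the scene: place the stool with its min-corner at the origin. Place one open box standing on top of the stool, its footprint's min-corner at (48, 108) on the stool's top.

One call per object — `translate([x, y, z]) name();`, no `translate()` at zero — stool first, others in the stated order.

stool();
translate([48, 108, 437]) open_box();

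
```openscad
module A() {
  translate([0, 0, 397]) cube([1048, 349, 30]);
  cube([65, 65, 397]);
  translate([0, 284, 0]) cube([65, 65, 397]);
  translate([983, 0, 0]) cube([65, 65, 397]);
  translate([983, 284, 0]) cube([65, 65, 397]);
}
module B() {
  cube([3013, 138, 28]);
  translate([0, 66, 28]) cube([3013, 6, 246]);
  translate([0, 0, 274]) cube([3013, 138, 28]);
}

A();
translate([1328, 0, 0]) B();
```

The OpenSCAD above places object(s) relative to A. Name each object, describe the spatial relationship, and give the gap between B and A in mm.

A is a bench. B is an I-beam. The I-beam is on the floor beside the bench on its +x side. The gap between the I-beam and the bench is 280 mm.

The I-beam's nearest face is 280 mm from the bench's +x face.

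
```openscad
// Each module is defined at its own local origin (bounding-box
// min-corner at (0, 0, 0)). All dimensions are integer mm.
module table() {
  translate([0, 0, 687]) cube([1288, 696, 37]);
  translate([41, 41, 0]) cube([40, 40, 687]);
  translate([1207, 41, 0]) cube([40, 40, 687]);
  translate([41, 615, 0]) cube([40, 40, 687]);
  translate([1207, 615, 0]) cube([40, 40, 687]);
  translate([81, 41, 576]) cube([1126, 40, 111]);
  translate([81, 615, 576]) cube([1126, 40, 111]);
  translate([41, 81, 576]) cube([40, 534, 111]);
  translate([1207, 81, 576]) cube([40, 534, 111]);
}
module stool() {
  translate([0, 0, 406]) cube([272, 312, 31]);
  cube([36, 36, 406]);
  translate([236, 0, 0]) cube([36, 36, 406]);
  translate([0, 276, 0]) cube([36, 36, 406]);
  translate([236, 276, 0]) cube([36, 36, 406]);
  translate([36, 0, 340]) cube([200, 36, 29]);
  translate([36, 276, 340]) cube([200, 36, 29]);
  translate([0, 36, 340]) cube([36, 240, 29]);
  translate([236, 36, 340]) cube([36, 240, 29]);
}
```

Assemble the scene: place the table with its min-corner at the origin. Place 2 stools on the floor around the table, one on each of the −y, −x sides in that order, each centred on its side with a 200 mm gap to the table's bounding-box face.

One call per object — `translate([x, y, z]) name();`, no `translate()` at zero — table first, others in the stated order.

table();
translate([508, -512, 0]) stool();
translate([-472, 192, 0]) stool();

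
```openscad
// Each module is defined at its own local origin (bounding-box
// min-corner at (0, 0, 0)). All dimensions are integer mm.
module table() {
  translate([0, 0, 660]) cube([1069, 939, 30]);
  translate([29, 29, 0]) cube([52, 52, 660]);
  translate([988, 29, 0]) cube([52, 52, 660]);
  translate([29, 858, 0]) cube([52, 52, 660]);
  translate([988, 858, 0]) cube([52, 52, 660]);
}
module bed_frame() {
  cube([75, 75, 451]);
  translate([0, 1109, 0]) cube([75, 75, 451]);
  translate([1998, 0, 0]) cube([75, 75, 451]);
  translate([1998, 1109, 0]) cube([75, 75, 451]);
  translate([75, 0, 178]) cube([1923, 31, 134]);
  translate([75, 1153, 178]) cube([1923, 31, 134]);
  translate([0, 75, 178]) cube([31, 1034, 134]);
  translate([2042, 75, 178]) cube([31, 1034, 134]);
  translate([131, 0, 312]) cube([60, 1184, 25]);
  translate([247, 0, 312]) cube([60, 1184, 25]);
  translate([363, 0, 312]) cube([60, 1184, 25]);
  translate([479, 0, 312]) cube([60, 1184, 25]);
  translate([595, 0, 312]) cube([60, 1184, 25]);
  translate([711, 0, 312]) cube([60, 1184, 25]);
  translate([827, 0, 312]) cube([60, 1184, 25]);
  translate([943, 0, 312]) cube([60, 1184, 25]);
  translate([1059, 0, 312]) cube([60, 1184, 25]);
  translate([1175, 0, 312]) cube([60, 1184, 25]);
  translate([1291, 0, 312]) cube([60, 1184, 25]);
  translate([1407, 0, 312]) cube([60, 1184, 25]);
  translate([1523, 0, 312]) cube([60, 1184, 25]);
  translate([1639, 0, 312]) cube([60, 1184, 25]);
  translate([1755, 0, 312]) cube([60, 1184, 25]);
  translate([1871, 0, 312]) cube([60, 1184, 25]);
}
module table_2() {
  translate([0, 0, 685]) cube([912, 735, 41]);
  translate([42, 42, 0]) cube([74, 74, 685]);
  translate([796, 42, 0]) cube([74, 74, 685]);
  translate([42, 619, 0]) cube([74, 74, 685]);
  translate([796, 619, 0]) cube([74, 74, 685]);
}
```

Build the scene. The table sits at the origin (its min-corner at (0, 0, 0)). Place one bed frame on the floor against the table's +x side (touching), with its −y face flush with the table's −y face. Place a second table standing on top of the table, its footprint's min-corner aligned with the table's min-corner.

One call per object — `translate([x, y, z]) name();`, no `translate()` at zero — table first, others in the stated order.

table();
translate([1069, 0, 0]) bed_frame();
translate([0, 0, 690]) table_2();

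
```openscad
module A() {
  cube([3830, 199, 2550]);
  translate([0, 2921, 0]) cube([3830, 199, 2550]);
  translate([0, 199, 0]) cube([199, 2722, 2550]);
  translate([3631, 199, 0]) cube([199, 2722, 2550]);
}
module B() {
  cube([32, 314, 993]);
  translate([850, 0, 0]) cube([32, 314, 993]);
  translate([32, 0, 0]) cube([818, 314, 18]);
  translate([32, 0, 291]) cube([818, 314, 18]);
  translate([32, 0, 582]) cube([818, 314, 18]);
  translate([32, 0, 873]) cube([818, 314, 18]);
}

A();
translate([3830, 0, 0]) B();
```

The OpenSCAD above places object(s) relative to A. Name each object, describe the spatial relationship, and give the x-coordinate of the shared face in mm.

A is a house frame. B is a bookshelf. The bookshelf is against the house frame's +x side, with their −y faces flush. The x-coordinate of the shared face is 3830 mm.

The house frame's +x face and the bookshelf's −x face are both at x = 3830 mm.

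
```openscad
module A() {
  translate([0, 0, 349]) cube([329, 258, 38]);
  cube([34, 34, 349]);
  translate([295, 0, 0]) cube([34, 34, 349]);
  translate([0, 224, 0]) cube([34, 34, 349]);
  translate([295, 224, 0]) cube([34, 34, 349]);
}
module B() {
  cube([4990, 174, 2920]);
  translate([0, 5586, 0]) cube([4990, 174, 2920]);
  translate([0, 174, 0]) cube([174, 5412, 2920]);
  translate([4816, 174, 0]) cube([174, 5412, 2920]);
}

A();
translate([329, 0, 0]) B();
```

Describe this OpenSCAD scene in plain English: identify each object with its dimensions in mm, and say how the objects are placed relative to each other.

A is a four-legged stool. The seat is 329×258 mm, 38 mm thick, top at z = 387 mm. It stands on four square legs, each 34×34 mm in cross-section, from z = 0 to the seat underside, each flush with a corner of the seat.

B is a box-shaped house frame (walls only): outside footprint 4990×5760 mm, wall height 2920 mm, wall thickness 174 mm. The two y-facing walls run the full x-width; the two x-facing walls fit between the inner faces of the y-facing walls.

The house frame is against the stool's +x side, with their −y faces flush.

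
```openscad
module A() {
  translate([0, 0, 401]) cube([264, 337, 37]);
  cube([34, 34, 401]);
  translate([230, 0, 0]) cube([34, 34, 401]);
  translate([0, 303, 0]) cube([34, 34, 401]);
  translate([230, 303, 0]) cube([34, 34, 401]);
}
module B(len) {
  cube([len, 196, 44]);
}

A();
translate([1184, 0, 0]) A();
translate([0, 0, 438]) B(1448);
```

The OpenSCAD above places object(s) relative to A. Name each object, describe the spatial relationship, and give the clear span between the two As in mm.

Second stool starts at x = 1184; first ends at x = 264; clear span = 1184 − 264 = 920 mm.

A is a stool. B is a beam. A beam spans the tops of two stools. The clear span between the two stools is 920 mm.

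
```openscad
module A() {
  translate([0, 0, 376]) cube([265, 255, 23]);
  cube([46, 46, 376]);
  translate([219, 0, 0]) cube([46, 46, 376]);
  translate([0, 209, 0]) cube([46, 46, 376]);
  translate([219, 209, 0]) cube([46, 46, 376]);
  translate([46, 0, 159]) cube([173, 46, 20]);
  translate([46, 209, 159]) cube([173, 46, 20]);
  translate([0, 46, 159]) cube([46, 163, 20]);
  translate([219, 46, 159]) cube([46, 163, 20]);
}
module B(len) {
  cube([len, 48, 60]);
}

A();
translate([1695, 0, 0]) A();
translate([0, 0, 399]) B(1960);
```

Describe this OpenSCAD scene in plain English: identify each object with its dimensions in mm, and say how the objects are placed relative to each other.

A is a four-legged stool. The seat is a 265×255×23 mm slab whose top surface is at z = 399 mm; four square legs, each 46×46 mm in cross-section, run from the floor (z = 0) to the underside of the seat, each flush with a corner of the seat. Four stretchers, 46 mm wide and 20 mm tall, connect adjacent legs with their undersides at z = 159 mm, each running between the inner faces of the legs it joins and aligned with the legs' outer faces on the other axis.

B is a rectangular beam 1960 mm long (x), 48 mm deep (y), 60 mm thick (z).

The beam spans the tops of two stools placed 1430 mm apart, resting at z = 399 mm.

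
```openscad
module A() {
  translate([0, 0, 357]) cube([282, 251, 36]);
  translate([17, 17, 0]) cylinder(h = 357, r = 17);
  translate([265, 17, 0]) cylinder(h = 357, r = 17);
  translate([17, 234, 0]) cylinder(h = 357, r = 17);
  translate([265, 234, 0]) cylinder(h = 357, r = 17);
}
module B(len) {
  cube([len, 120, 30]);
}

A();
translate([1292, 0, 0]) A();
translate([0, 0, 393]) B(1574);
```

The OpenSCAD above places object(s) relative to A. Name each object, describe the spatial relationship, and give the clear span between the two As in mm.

Second stool starts at x = 1292; first ends at x = 282; clear span = 1292 − 282 = 1010 mm.

A is a stool. B is a beam. A beam spans the tops of two stools. The clear span between the two stools is 1010 mm.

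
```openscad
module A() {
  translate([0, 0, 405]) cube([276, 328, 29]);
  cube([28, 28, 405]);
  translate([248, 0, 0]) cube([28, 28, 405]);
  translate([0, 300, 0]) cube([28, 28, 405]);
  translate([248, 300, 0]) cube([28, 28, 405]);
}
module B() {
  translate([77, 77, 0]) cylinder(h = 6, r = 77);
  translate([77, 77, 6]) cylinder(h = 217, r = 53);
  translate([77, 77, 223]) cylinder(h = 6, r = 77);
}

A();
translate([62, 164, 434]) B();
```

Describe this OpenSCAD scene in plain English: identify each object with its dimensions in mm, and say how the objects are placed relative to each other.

A is a four-legged stool. The seat is 276×328 mm, 29 mm thick, top at z = 434 mm. It stands on four square legs, each 28×28 mm in cross-section, from z = 0 to the seat underside, each flush with a corner of the seat.

B is a spool: two coaxial disc flanges of radius 77 mm and thickness 6 mm, joined by a core cylinder of radius 53 mm and height 217 mm. The lower flange rests on z = 0 and the three cylinders share a vertical axis.

The spool is on top of the stool.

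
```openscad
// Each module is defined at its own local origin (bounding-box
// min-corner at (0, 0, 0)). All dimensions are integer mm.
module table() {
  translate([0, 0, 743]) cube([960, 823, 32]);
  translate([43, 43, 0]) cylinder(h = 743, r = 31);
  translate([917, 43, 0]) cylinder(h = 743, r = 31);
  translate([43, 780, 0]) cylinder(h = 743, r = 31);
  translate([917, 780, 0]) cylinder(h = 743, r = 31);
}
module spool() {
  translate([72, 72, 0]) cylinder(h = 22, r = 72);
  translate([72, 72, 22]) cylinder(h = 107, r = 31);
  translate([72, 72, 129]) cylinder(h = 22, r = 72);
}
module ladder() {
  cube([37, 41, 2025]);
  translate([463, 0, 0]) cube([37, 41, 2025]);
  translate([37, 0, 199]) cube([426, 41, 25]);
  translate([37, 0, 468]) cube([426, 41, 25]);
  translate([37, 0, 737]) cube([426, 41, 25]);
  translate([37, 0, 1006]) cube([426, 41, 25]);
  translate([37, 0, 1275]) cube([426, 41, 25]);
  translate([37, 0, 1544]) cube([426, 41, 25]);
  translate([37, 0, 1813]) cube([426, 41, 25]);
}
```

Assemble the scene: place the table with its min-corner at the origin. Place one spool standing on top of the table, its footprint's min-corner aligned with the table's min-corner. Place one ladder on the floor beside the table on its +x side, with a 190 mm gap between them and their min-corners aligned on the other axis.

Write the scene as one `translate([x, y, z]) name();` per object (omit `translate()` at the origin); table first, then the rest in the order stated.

table();
translate([0, 0, 775]) spool();
translate([1150, 0, 0]) ladder();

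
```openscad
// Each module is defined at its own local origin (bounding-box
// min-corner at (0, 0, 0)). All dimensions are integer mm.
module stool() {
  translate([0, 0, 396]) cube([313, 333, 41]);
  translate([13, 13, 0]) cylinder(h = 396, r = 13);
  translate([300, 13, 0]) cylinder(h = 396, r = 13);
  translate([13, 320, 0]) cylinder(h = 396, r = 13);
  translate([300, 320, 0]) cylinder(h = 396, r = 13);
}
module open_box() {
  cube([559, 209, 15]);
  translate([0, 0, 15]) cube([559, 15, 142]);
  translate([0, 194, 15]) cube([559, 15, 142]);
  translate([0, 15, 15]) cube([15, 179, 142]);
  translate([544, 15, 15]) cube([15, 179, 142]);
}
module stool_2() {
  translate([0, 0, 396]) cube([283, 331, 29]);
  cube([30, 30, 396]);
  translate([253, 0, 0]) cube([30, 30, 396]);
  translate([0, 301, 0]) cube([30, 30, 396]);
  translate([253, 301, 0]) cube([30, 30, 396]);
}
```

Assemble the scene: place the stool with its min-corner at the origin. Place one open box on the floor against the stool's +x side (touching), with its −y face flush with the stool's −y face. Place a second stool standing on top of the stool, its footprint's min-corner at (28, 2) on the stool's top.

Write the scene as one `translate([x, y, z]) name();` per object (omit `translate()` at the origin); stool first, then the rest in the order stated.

stool();
translate([313, 0, 0]) open_box();
translate([28, 2, 437]) stool_2();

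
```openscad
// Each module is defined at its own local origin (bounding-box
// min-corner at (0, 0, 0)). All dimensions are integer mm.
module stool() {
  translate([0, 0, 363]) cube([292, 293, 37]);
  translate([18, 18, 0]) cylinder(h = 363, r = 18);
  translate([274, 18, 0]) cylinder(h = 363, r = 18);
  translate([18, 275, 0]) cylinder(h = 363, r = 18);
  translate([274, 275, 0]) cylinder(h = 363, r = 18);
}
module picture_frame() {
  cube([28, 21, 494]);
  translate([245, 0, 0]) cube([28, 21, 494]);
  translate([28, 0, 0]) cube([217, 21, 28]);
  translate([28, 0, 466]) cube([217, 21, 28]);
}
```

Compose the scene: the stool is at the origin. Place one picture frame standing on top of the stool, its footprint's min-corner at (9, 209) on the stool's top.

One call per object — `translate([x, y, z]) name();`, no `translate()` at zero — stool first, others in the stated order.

stool();
translate([9, 209, 400]) picture_frame();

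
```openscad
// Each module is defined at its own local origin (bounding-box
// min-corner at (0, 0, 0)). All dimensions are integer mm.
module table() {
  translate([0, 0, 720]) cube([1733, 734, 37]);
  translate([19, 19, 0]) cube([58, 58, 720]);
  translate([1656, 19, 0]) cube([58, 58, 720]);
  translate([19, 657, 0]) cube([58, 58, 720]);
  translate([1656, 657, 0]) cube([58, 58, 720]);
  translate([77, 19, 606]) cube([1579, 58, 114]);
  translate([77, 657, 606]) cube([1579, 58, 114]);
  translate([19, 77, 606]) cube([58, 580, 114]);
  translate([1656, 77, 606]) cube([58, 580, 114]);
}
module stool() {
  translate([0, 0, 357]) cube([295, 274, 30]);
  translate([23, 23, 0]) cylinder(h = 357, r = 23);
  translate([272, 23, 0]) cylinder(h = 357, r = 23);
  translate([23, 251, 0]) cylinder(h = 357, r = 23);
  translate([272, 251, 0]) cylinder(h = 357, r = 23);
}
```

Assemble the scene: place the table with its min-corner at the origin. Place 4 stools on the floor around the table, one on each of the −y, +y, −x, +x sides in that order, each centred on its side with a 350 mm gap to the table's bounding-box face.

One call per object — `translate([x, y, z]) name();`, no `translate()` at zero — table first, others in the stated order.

table();
translate([719, -624, 0]) stool();
translate([719, 1084, 0]) stool();
translate([-645, 230, 0]) stool();
translate([2083, 230, 0]) stool();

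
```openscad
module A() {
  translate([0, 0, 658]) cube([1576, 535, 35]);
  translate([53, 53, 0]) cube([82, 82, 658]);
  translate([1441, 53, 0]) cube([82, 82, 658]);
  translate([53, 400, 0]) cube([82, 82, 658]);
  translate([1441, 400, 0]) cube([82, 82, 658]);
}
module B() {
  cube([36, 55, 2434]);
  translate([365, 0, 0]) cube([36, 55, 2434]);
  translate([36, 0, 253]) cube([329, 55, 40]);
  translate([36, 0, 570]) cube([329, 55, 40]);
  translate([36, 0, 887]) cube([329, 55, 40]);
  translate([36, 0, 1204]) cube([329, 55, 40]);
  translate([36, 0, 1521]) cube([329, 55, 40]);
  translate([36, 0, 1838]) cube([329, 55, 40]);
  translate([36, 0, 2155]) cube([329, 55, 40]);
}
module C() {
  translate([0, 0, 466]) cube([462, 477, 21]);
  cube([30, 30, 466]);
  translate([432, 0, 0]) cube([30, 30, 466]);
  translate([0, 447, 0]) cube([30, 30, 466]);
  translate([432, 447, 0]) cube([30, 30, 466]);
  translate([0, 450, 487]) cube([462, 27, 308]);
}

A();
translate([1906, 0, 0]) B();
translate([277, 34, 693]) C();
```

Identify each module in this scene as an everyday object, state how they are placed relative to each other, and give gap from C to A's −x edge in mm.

The chair's min-x is at 277; the table's min-x is 0; gap = 277 mm.

A is a table. B is a ladder. C is a chair. The ladder is on the floor beside the table on its +x side. The chair is on top of the table. The gap from the chair to the table's −x edge is 277 mm.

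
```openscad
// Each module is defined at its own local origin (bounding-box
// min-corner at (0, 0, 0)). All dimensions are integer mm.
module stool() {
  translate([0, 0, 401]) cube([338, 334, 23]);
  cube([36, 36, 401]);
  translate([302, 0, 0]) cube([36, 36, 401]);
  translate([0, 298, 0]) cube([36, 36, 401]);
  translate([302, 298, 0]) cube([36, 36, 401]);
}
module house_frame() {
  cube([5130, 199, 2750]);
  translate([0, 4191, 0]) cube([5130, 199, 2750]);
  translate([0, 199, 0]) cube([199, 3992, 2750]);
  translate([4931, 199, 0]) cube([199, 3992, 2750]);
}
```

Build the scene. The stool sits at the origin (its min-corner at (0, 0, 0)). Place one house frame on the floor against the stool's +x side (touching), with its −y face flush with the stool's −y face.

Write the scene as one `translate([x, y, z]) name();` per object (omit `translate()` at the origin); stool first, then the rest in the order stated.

stool();
translate([338, 0, 0]) house_frame();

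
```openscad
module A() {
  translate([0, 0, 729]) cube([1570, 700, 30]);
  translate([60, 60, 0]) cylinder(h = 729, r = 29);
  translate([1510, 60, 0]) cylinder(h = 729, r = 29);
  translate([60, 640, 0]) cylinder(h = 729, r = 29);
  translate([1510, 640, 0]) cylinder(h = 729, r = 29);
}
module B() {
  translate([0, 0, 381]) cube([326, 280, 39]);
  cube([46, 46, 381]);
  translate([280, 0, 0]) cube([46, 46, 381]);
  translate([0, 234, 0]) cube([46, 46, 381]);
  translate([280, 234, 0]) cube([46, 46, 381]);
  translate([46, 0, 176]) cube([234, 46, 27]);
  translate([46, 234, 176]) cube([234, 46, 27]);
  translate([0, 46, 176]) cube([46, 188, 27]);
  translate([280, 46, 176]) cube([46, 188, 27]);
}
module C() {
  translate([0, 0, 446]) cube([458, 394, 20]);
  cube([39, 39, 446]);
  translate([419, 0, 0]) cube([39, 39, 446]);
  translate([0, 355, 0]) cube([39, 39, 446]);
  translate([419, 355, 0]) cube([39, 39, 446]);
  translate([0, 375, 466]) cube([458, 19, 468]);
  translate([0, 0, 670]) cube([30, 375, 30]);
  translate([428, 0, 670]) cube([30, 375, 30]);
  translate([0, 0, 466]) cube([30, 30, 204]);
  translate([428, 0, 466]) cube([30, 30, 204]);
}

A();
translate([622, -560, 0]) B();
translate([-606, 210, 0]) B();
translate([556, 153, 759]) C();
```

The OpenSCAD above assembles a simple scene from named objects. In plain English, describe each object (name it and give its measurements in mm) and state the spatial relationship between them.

A is a table: top 1570 mm (x) × 700 mm (y), 30 mm thick, upper face at z = 759 mm, on four round legs of 58 mm diameter, each leg's bounding box inset 31 mm from the nearest pair of top edges, running from z = 0 to the bottom of the top.

B is a four-legged stool. The seat is 326×280 mm, 39 mm thick, top at z = 420 mm. It stands on four square legs, each 46×46 mm in cross-section, from z = 0 to the seat underside, each flush with a corner of the seat. Four stretchers, 46 mm wide and 27 mm tall, connect adjacent legs with their undersides at z = 176 mm, each running between the inner faces of the legs it joins and aligned with the legs' outer faces on the other axis.

C is a chair: 458×394 mm seat, 20 mm thick, top at z = 466 mm, on four 39 mm square corner legs flush with the seat edges. A 19 mm thick backrest slab spans the full seat width, extending 468 mm above the seat top, its back face flush with the seat's +y edge. Two armrests of 30×30 mm section run along each side from the seat's front edge to the front of the backrest, top faces 234 mm above the seat top and outer faces flush with the seat's x-edges; a 30×30 mm post under the front of each armrest stands on the seat at the front corner.

Two stools sit around the table at the −y, −x sides. The chair is on top of the table, centred.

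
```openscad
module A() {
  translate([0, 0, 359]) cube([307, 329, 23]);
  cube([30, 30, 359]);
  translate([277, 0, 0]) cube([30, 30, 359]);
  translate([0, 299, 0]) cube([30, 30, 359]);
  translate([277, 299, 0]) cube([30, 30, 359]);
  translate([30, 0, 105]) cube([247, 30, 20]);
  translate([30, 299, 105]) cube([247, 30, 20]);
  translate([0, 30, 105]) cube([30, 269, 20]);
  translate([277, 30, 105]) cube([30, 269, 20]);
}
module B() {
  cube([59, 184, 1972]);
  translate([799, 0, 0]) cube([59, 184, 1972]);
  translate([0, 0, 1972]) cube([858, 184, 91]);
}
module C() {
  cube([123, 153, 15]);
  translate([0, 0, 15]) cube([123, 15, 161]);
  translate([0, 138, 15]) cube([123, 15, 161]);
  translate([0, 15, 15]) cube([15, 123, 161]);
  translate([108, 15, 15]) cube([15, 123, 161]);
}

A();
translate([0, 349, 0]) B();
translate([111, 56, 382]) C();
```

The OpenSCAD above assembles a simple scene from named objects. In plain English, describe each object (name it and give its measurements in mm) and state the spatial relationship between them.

A is a four-legged stool. The seat is 307×329 mm, 23 mm thick, top at z = 382 mm. It stands on four square legs, each 30×30 mm in cross-section, from z = 0 to the seat underside, each flush with a corner of the seat. Four stretchers, 30 mm wide and 20 mm tall, connect adjacent legs with their undersides at z = 105 mm, each running between the inner faces of the legs it joins and aligned with the legs' outer faces on the other axis.

B is a door frame. The clear opening is 740 mm wide and 1972 mm high. Two 59 mm wide jambs, 184 mm deep, stand either side of the opening from the floor to the top of the opening. A 91 mm thick head sits across the top of both jambs, spanning the full outside width of the frame.

C is an open storage box with external size 123×153×176 mm and wall thickness 15 mm (the base is also 15 mm thick). The base covers the whole footprint; the four walls stand on the base, with the y-facing walls full-width and the x-facing walls fitting between their inner faces.

The door frame is on the floor beside the stool on its +y side. The open box is on top of the stool.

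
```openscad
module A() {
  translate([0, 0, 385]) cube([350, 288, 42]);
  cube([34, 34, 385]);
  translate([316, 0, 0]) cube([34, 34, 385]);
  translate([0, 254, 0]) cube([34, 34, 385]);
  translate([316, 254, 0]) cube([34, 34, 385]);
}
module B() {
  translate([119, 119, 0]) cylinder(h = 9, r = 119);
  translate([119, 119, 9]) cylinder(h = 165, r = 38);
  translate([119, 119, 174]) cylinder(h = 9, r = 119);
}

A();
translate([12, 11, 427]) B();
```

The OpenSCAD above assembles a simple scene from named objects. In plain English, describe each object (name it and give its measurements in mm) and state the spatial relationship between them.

A is a simple wooden stool: a rectangular seat 350 mm (x) by 288 mm (y), 42 mm thick, top face at z = 427 mm, on four square legs, each 34×34 mm in cross-section. The legs rest on z = 0, each flush with a corner of the seat.

B is a spool: two coaxial disc flanges of radius 119 mm and thickness 9 mm, joined by a core cylinder of radius 38 mm and height 165 mm. The lower flange rests on z = 0 and the three cylinders share a vertical axis.

The spool is on top of the stool.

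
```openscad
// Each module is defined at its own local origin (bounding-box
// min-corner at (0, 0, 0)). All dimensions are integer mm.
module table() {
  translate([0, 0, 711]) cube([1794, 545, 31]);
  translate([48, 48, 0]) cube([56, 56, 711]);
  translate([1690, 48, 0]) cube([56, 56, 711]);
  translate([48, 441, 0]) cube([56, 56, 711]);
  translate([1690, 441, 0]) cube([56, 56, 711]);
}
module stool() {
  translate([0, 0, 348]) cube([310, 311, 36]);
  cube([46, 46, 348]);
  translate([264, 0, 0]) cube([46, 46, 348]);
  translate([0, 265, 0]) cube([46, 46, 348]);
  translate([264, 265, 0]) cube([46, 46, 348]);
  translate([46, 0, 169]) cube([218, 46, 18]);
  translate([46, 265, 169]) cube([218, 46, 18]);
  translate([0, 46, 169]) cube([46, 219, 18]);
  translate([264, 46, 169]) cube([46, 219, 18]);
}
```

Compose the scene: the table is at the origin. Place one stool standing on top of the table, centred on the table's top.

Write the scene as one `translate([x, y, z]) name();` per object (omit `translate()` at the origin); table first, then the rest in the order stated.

table();
translate([742, 117, 742]) stool();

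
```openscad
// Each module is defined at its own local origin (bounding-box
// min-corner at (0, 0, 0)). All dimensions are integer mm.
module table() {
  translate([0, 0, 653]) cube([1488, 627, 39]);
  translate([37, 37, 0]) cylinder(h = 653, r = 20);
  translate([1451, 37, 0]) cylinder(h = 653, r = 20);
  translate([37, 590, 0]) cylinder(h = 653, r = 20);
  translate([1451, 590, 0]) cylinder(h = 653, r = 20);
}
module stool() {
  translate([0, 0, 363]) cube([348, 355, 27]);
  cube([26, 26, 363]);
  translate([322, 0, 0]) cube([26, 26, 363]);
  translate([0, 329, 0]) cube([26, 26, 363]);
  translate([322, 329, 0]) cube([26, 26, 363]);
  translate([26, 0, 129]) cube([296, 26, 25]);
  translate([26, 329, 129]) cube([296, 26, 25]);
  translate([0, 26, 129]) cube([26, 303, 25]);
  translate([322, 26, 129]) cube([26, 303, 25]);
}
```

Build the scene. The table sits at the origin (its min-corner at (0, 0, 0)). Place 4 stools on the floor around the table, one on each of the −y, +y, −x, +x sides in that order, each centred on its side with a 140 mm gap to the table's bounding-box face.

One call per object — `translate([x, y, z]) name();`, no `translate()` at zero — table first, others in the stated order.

table();
translate([570, -495, 0]) stool();
translate([570, 767, 0]) stool();
translate([-488, 136, 0]) stool();
translate([1628, 136, 0]) stool();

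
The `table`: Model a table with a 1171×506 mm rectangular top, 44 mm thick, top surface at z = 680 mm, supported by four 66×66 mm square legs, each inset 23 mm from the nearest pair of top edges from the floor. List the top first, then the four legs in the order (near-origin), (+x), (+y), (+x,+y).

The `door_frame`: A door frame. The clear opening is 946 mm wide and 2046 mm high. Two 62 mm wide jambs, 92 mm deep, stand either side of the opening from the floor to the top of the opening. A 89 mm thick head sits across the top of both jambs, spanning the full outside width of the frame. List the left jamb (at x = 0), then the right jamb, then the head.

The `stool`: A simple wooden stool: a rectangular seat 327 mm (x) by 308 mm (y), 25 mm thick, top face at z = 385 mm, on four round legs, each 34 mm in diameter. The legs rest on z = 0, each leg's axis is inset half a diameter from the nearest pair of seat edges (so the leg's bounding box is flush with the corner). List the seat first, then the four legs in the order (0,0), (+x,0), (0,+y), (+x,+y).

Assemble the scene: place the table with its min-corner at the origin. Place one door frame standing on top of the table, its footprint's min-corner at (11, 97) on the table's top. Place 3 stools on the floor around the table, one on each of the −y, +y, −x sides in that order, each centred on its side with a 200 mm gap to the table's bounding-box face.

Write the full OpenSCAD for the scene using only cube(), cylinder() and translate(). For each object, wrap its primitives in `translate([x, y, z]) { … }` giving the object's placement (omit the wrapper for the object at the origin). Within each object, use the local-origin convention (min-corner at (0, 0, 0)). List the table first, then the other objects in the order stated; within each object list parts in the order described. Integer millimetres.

translate([0, 0, 636]) cube([1171, 506, 44]);
translate([23, 23, 0]) cube([66, 66, 636]);
translate([1082, 23, 0]) cube([66, 66, 636]);
translate([23, 417, 0]) cube([66, 66, 636]);
translate([1082, 417, 0]) cube([66, 66, 636]);
translate([11, 97, 680]) {
  cube([62, 92, 2046]);
  translate([1008, 0, 0]) cube([62, 92, 2046]);
  translate([0, 0, 2046]) cube([1070, 92, 89]);
}
translate([422, -508, 0]) {
  translate([0, 0, 360]) cube([327, 308, 25]);
  translate([17, 17, 0]) cylinder(h = 360, r = 17);
  translate([310, 17, 0]) cylinder(h = 360, r = 17);
  translate([17, 291, 0]) cylinder(h = 360, r = 17);
  translate([310, 291, 0]) cylinder(h = 360, r = 17);
}
translate([422, 706, 0]) {
  translate([0, 0, 360]) cube([327, 308, 25]);
  translate([17, 17, 0]) cylinder(h = 360, r = 17);
  translate([310, 17, 0]) cylinder(h = 360, r = 17);
  translate([17, 291, 0]) cylinder(h = 360, r = 17);
  translate([310, 291, 0]) cylinder(h = 360, r = 17);
}
translate([-527, 99, 0]) {
  translate([0, 0, 360]) cube([327, 308, 25]);
  translate([17, 17, 0]) cylinder(h = 360, r = 17);
  translate([310, 17, 0]) cylinder(h = 360, r = 17);
  translate([17, 291, 0]) cylinder(h = 360, r = 17);
  translate([310, 291, 0]) cylinder(h = 360, r = 17);
}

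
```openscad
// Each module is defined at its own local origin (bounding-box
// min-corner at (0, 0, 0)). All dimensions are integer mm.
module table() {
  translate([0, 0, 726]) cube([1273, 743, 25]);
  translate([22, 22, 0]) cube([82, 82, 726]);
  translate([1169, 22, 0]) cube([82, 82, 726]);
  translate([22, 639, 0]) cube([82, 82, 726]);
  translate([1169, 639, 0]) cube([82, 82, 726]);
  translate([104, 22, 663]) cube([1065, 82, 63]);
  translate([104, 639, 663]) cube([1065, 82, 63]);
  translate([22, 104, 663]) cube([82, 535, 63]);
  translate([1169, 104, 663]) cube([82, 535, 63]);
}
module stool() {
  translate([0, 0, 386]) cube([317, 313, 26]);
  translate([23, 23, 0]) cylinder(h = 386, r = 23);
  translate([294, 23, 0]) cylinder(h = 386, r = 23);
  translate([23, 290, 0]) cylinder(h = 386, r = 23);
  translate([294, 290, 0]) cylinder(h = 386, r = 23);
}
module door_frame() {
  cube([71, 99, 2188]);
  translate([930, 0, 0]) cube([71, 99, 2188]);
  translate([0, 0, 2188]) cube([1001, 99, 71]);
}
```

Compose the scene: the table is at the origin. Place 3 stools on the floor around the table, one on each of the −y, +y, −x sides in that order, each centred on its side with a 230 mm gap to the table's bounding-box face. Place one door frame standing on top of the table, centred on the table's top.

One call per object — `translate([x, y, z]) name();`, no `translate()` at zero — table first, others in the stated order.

table();
translate([478, -543, 0]) stool();
translate([478, 973, 0]) stool();
translate([-547, 215, 0]) stool();
translate([136, 322, 751]) door_frame();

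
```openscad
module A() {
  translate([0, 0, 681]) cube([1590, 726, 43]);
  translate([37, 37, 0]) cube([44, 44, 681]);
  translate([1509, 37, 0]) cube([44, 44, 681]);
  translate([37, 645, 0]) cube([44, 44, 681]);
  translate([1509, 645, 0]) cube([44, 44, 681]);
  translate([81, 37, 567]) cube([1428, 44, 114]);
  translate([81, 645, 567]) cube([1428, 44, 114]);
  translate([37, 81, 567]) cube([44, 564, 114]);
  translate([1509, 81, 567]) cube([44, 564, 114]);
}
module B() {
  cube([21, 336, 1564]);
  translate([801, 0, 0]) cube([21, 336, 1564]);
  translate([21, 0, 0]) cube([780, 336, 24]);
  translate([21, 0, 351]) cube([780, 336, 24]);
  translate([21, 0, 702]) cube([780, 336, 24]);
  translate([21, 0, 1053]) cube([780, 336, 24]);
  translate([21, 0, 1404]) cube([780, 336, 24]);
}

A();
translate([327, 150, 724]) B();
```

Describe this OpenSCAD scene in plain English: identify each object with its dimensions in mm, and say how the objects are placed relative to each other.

A is a rectangular dining table. The top is 1590×726×43 mm with its upper surface at z = 724 mm. It stands on four 44×44 mm square legs, each inset 37 mm from the nearest pair of top edges, running from the floor to the underside of the top. Four apron rails, 44 mm thick and 114 mm tall, run between adjacent legs with their top edges flush with the underside of the top and their outer faces flush with the legs' outer faces.

B is a bookshelf 822 mm wide overall, 336 mm deep and 1564 mm tall. The two sides are 21 mm thick vertical panels. 5 horizontal shelves of 24 mm thickness span between the inner faces of the sides; the lowest shelf sits on the floor and shelves are stacked with a clear vertical gap of 327 mm between each pair.

The bookshelf is on top of the table.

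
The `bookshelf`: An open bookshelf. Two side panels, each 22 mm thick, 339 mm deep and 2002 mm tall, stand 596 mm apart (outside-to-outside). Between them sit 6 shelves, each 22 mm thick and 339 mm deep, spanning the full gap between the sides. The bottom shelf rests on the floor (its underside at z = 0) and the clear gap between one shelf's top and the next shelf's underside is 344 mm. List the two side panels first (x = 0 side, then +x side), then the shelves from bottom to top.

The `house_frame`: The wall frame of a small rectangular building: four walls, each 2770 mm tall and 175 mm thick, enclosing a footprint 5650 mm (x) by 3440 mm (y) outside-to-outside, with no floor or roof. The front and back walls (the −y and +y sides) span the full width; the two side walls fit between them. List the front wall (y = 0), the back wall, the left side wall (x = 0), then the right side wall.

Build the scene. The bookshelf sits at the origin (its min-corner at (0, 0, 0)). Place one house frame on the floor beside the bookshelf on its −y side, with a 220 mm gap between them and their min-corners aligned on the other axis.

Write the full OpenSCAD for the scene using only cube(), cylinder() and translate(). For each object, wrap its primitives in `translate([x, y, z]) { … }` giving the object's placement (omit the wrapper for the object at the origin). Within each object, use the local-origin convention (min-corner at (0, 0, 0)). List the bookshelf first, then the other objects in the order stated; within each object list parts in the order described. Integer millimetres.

cube([22, 339, 2002]);
translate([574, 0, 0]) cube([22, 339, 2002]);
translate([22, 0, 0]) cube([552, 339, 22]);
translate([22, 0, 366]) cube([552, 339, 22]);
translate([22, 0, 732]) cube([552, 339, 22]);
translate([22, 0, 1098]) cube([552, 339, 22]);
translate([22, 0, 1464]) cube([552, 339, 22]);
translate([22, 0, 1830]) cube([552, 339, 22]);
translate([0, -3660, 0]) {
  cube([5650, 175, 2770]);
  translate([0, 3265, 0]) cube([5650, 175, 2770]);
  translate([0, 175, 0]) cube([175, 3090, 2770]);
  translate([5475, 175, 0]) cube([175, 3090, 2770]);
}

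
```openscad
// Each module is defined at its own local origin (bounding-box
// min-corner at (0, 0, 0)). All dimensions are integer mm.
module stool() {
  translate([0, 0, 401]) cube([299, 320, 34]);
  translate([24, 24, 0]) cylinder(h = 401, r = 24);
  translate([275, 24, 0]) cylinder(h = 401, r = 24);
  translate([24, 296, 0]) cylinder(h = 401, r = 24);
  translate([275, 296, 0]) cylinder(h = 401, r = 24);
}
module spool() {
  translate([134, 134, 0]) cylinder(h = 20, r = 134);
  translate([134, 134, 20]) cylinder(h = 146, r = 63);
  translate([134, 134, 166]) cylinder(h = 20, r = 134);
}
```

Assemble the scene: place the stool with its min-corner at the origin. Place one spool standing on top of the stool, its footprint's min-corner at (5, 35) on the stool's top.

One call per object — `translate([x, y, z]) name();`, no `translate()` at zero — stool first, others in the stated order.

stool();
translate([5, 35, 435]) spool();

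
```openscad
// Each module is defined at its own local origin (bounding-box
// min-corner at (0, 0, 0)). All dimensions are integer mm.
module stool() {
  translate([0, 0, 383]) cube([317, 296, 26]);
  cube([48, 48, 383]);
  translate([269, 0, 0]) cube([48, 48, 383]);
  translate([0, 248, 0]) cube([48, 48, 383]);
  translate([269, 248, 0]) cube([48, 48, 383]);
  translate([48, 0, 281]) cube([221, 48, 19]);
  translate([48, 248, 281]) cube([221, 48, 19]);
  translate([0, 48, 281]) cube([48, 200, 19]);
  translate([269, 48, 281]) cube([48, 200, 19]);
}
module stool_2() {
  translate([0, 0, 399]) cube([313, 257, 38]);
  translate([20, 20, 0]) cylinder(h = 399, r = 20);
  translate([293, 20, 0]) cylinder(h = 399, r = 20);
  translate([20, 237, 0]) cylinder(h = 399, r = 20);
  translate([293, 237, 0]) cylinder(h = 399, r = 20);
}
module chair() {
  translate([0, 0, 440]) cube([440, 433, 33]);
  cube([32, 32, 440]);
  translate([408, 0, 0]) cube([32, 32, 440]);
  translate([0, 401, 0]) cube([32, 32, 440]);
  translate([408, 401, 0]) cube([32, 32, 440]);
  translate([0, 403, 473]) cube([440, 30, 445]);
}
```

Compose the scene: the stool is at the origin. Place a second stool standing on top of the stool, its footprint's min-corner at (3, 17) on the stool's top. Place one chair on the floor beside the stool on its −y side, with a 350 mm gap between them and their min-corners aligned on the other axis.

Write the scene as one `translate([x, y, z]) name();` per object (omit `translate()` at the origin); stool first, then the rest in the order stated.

stool();
translate([3, 17, 409]) stool_2();
translate([0, -783, 0]) chair();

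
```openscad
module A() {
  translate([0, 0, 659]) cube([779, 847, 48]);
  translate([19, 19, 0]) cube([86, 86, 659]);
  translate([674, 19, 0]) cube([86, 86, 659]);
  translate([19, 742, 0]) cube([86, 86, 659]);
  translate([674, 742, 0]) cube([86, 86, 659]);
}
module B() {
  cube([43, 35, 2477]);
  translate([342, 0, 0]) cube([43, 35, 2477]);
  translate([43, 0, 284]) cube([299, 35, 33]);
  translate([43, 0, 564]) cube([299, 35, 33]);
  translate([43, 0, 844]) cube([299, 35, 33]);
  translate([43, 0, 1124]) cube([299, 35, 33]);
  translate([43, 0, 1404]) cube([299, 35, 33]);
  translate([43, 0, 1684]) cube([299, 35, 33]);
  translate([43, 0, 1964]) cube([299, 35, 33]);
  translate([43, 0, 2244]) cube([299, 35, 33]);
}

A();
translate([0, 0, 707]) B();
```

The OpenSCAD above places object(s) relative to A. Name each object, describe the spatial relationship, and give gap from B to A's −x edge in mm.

A is a table. B is a ladder. The ladder is on top of the table. The gap from the ladder to the table's −x edge is 0 mm.

The ladder's min-x is at 0; the table's min-x is 0; gap = 0 mm.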